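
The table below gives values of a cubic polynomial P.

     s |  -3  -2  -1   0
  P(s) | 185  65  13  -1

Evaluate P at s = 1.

Write P(s) = as^3 + bs^2 + cs + d. Substituting each data point gives a linear system:
  -27a + 9b - 3c + d = 185
  -8a + 4b - 2c + d = 65
  -a + b - c + d = 13
  d = -1
Solving the system yields a = -5, b = 4, c = -5, d = -1.
So P(s) = -5s³ + 4s² - 5s - 1.
Then P(1) = -7.

-7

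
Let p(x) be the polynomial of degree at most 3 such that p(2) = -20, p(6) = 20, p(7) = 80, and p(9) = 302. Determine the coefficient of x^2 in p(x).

-5

Write p(x) = ax^3 + bx^2 + cx + d. Substituting each data point gives a linear system:
  8a + 4b + 2c + d = -20
  216a + 36b + 6c + d = 20
  343a + 49b + 7c + d = 80
  729a + 81b + 9c + d = 302
Solving the system yields a = 1, b = -5, c = -2, d = -4.
So p(x) = x^3 - 5x^2 - 2x - 4.
The coefficient of x^2 is -5.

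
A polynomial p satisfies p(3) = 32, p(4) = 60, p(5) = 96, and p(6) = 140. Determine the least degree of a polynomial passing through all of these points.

2

Forward differences of the values at t = 3, 4, 5, 6:
  p  : 32  60  96  140
  Δ  : 28  36  44
  Δ^2: 8  8
  Δ^3: 0
The second differences are constant (8) and nonzero, while all higher differences vanish, so the minimal degree is 2.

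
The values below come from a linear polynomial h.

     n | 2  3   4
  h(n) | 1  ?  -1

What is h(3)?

0

On equispaced nodes a degree-1 polynomial has vanishing second forward difference, so
  h(2) - 2·h(3) + h(4) = 0.
Substituting the known values and solving for h(3):
  -2·h(3) = 0
  h(3) = 0.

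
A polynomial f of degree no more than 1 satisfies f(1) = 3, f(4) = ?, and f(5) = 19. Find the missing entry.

The 2 known points determine the degree-1 polynomial uniquely.
Write f(t) = at + b. Substituting each data point gives a linear system:
  a + b = 3
  5a + b = 19
Solving the system yields a = 4, b = -1.
So f(t) = 4t - 1.
Then f(4) = 15.

15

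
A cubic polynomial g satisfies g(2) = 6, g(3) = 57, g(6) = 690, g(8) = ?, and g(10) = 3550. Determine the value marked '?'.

The 4 known points determine the degree-3 polynomial uniquely.
Write g(t) = at^3 + bt^2 + ct + d. Substituting each data point gives a linear system:
  8a + 4b + 2c + d = 6
  27a + 9b + 3c + d = 57
  216a + 36b + 6c + d = 690
  1000a + 100b + 10c + d = 3550
Solving the system yields a = 4, b = -4, c = -5, d = 0.
So g(t) = 4t^3 - 4t^2 - 5t.
Then g(8) = 1752.

1752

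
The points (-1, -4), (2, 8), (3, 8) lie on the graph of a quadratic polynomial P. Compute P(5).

Write P(u) = au^2 + bu + c. Substituting each data point gives a linear system:
  a - b + c = -4
  4a + 2b + c = 8
  9a + 3b + c = 8
Solving the system yields a = -1, b = 5, c = 2.
So P(u) = -u² + 5u + 2.
Then P(5) = 2.

2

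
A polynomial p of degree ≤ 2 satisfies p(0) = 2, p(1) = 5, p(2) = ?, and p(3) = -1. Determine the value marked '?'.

On equispaced nodes a degree-2 polynomial has vanishing third forward difference, so
  - p(0) + 3·p(1) - 3·p(2) + p(3) = 0.
Substituting the known values and solving for p(2):
  -3·p(2) = -12
  p(2) = 4.

4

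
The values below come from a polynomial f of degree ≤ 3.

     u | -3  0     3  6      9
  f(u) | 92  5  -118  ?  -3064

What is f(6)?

-925

On equispaced nodes a degree-3 polynomial has vanishing fourth forward difference, so
  f(-3) - 4·f(0) + 6·f(3) - 4·f(6) + f(9) = 0.
Substituting the known values and solving for f(6):
  -4·f(6) = 3700
  f(6) = -925.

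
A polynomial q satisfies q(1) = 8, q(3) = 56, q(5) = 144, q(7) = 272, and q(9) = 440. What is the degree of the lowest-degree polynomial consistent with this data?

Forward differences of the values at t = 1, 3, 5, 7, 9:
  q  : 8  56  144  272  440
  Δ  : 48  88  128  168
  Δ^2: 40  40  40
  Δ^3: 0  0
  Δ^4: 0
The second differences are constant (40) and nonzero, while all higher differences vanish, so the minimal degree is 2.

2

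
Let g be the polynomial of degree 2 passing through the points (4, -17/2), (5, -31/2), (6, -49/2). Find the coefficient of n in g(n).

2

Write g(n) = an^2 + bn + c. Substituting each data point gives a linear system:
  16a + 4b + c = -17/2
  25a + 5b + c = -31/2
  36a + 6b + c = -49/2
Solving the system yields a = -1, b = 2, c = -1/2.
So g(n) = -n^2 + 2n - 1/2.
The coefficient of n is 2.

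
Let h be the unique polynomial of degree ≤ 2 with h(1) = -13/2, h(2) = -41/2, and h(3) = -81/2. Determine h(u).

h(u) = -3u^2 - 5u + 3/2

Using the Lagrange interpolation formula with nodes 1, 2, 3:
  L_0(u) = (u - 2)(u - 3) / 2
  L_1(u) = (u - 1)(u - 3) / -1
  L_2(u) = (u - 1)(u - 2) / 2
Then h(u) = -13/2·L_0(u) - 41/2·L_1(u) - 81/2·L_2(u).
Expanding and collecting terms gives h(u) = -3u^2 - 5u + 3/2.
Check: h(3) = -81/2. ✓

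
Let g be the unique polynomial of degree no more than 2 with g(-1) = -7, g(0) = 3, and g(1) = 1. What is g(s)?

g(s) = -6s^2 + 4s + 3

Write g(s) = as^2 + bs + c. Substituting each data point gives a linear system:
  a - b + c = -7
  c = 3
  a + b + c = 1
Solving the system yields a = -6, b = 4, c = 3.
So g(s) = -6s^2 + 4s + 3.
Check: g(-1) = -7. ✓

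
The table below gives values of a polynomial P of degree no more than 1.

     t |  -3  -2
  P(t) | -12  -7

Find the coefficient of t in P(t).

Write P(t) = at + b. Substituting each data point gives a linear system:
  -3a + b = -12
  -2a + b = -7
Solving the system yields a = 5, b = 3.
So P(t) = 5t + 3.
The leading coefficient is 5.

5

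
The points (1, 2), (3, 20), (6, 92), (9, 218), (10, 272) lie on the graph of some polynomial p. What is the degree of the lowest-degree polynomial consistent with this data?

Divided differences on the nodes 1, 3, 6, 9, 10:
  order 0: 2  20  92  218  272
  order 1: 9  24  42  54
  order 2: 3  3  3
  order 3: 0  0
  order 4: 0
The order-2 divided differences are all 3 (nonzero) and every higher order vanishes, so the data lies on a polynomial of degree exactly 2.

2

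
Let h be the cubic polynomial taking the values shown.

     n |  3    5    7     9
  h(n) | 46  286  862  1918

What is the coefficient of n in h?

-3

Write h(n) = an^3 + bn^2 + cn + d. Substituting each data point gives a linear system:
  27a + 9b + 3c + d = 46
  125a + 25b + 5c + d = 286
  343a + 49b + 7c + d = 862
  729a + 81b + 9c + d = 1918
Solving the system yields a = 3, b = -3, c = -3, d = 1.
So h(n) = 3n^3 - 3n^2 - 3n + 1.
The coefficient of n is -3.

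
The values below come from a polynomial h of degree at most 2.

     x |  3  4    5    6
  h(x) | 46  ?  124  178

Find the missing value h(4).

80

On equispaced nodes a degree-2 polynomial has vanishing third forward difference, so
  - h(3) + 3·h(4) - 3·h(5) + h(6) = 0.
Substituting the known values and solving for h(4):
  3·h(4) = 240
  h(4) = 80.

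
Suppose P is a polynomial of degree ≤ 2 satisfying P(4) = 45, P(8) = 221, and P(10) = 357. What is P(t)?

Write P(t) = at^2 + bt + c. Substituting each data point gives a linear system:
  16a + 4b + c = 45
  64a + 8b + c = 221
  100a + 10b + c = 357
Solving the system yields a = 4, b = -4, c = -3.
So P(t) = 4t^2 - 4t - 3.
Check: P(8) = 221. ✓

P(t) = 4t^2 - 4t - 3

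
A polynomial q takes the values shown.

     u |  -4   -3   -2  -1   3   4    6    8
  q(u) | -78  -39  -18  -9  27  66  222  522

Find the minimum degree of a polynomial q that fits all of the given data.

Divided differences on the nodes -4, -3, -2, -1, 3, 4, 6, 8:
  order 0: -78  -39  -18  -9  27  66  222  522
  order 1: 39  21  9  9  39  78  150
  order 2: -9  -6  0  6  13  18
  order 3: 1  1  1  1  1
  order 4: 0  0  0  0
  order 5: 0  0  0
  order 6: 0  0
  order 7: 0
The order-3 divided differences are all 1 (nonzero) and every higher order vanishes, so the data lies on a polynomial of degree exactly 3.

3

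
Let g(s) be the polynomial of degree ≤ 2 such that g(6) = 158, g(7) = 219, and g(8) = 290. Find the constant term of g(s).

Write g(s) = as^2 + bs + c. Substituting each data point gives a linear system:
  36a + 6b + c = 158
  49a + 7b + c = 219
  64a + 8b + c = 290
Solving the system yields a = 5, b = -4, c = 2.
So g(s) = 5s^2 - 4s + 2.
The constant term is 2.

2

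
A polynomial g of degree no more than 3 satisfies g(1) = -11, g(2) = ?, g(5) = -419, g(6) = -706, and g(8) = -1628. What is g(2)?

The 4 known points determine the degree-3 polynomial uniquely.
Write g(n) = an^3 + bn^2 + cn + d. Substituting each data point gives a linear system:
  a + b + c + d = -11
  125a + 25b + 5c + d = -419
  216a + 36b + 6c + d = -706
  512a + 64b + 8c + d = -1628
Solving the system yields a = -3, b = -1, c = -3, d = -4.
So g(n) = -3n^3 - n^2 - 3n - 4.
Then g(2) = -38.

-38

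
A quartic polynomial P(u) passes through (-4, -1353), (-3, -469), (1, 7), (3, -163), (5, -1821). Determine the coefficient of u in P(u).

Write P(u) = au^4 + bu^3 + cu^2 + du + e. Substituting each data point gives a linear system:
  256a - 64b + 16c - 4d + e = -1353
  81a - 27b + 9c - 3d + e = -469
  a + b + c + d + e = 7
  81a + 27b + 9c + 3d + e = -163
  625a + 125b + 25c + 5d + e = -1821
Solving the system yields a = -4, b = 5, c = 1, d = 6, e = -1.
So P(u) = -4u^4 + 5u^3 + u^2 + 6u - 1.
The coefficient of u is 6.

6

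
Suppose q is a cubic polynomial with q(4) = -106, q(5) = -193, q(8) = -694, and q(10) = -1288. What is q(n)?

q(n) = -n^3 - 3n^2 + n + 2

Write q(n) = an^3 + bn^2 + cn + d. Substituting each data point gives a linear system:
  64a + 16b + 4c + d = -106
  125a + 25b + 5c + d = -193
  512a + 64b + 8c + d = -694
  1000a + 100b + 10c + d = -1288
Solving the system yields a = -1, b = -3, c = 1, d = 2.
So q(n) = -n^3 - 3n^2 + n + 2.
Check: q(5) = -193. ✓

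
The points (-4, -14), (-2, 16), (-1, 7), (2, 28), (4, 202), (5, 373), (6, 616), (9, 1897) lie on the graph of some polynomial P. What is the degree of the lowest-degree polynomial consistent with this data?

Divided differences on the nodes -4, -2, -1, 2, 4, 5, 6, 9:
  order 0: -14  16  7  28  202  373  616  1897
  order 1: 15  -9  7  87  171  243  427
  order 2: -8  4  16  28  36  46
  order 3: 2  2  2  2  2
  order 4: 0  0  0  0
  order 5: 0  0  0
  order 6: 0  0
  order 7: 0
The order-3 divided differences are all 2 (nonzero) and every higher order vanishes, so the data lies on a polynomial of degree exactly 3.

3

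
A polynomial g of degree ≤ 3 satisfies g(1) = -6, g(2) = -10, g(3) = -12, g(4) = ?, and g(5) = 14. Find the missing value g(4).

On equispaced nodes a degree-3 polynomial has vanishing fourth forward difference, so
  g(1) - 4·g(2) + 6·g(3) - 4·g(4) + g(5) = 0.
Substituting the known values and solving for g(4):
  -4·g(4) = 24
  g(4) = -6.

-6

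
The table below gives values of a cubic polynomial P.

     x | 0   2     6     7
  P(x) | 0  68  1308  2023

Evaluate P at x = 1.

Using the Lagrange interpolation formula with nodes 0, 2, 6, 7:
  L_0(x) = (x - 2)(x - 6)(x - 7) / -84
  L_1(x) = x(x - 6)(x - 7) / 40
  L_2(x) = x(x - 2)(x - 7) / -24
  L_3(x) = x(x - 2)(x - 6) / 35
Then P(x) = 0·L_0(x) + 68·L_1(x) + 1308·L_2(x) + 2023·L_3(x).
Expanding and collecting terms gives P(x) = 5x^3 + 6x^2 + 2x.
Evaluating at x = 1: P(1) = 13.

13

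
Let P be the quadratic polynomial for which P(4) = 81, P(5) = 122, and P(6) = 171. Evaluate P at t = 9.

Forward differences of the values at t = 4, 5, 6:
  P  : 81  122  171
  Δ  : 41  49
  Δ^2: 8
The second differences are constant, confirming degree 2.
Interpolating (Newton forward form) and evaluating at t = 9 gives P(9) = 366.

366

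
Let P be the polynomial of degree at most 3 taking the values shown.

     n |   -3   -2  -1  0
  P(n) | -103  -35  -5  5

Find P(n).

P(n) = 3n^3 - n^2 + 6n + 5

Using the Lagrange interpolation formula with nodes -3, -2, -1, 0:
  L_0(n) = (n + 2)(n + 1)n / -6
  L_1(n) = (n + 3)(n + 1)n / 2
  L_2(n) = (n + 3)(n + 2)n / -2
  L_3(n) = (n + 3)(n + 2)(n + 1) / 6
Then P(n) = -103·L_0(n) - 35·L_1(n) - 5·L_2(n) + 5·L_3(n).
Expanding and collecting terms gives P(n) = 3n^3 - n^2 + 6n + 5.
Check: P(-2) = -35. ✓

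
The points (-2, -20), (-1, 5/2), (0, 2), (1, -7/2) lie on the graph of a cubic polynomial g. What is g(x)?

Using the Lagrange interpolation formula with nodes -2, -1, 0, 1:
  L_0(x) = (x + 1)x(x - 1) / -6
  L_1(x) = (x + 2)x(x - 1) / 2
  L_2(x) = (x + 2)(x + 1)(x - 1) / -2
  L_3(x) = (x + 2)(x + 1)x / 6
Then g(x) = -20·L_0(x) + 5/2·L_1(x) + 2·L_2(x) - 7/2·L_3(x).
Expanding and collecting terms gives g(x) = 3x³ - (5/2)x² - 6x + 2.
Check: g(1) = -7/2. ✓

g(x) = 3x^3 - (5/2)x^2 - 6x + 2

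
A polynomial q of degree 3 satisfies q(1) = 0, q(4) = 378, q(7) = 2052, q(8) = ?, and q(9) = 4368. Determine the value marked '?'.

3066

The 4 known points determine the degree-3 polynomial uniquely.
Write q(s) = as^3 + bs^2 + cs + d. Substituting each data point gives a linear system:
  a + b + c + d = 0
  64a + 16b + 4c + d = 378
  343a + 49b + 7c + d = 2052
  729a + 81b + 9c + d = 4368
Solving the system yields a = 6, b = 0, c = 0, d = -6.
So q(s) = 6s^3 - 6.
Then q(8) = 3066.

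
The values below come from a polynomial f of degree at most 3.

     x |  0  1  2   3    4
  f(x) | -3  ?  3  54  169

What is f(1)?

-8

On equispaced nodes a degree-3 polynomial has vanishing fourth forward difference, so
  f(0) - 4·f(1) + 6·f(2) - 4·f(3) + f(4) = 0.
Substituting the known values and solving for f(1):
  -4·f(1) = 32
  f(1) = -8.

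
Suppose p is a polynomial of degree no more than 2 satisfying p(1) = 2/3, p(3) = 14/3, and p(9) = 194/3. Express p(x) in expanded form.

p(x) = x^2 - 2x + 5/3

Using the Lagrange interpolation formula with nodes 1, 3, 9:
  L_0(x) = (x - 3)(x - 9) / 16
  L_1(x) = (x - 1)(x - 9) / -12
  L_2(x) = (x - 1)(x - 3) / 48
Then p(x) = 2/3·L_0(x) + 14/3·L_1(x) + 194/3·L_2(x).
Expanding and collecting terms gives p(x) = x² - 2x + 5/3.
Check: p(9) = 194/3. ✓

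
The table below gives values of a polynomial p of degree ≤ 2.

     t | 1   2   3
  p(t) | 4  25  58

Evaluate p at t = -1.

Using the Lagrange interpolation formula with nodes 1, 2, 3:
  L_0(t) = (t - 2)(t - 3) / 2
  L_1(t) = (t - 1)(t - 3) / -1
  L_2(t) = (t - 1)(t - 2) / 2
Then p(t) = 4·L_0(t) + 25·L_1(t) + 58·L_2(t).
Expanding and collecting terms gives p(t) = 6t^2 + 3t - 5.
Evaluating at t = -1: p(-1) = -2.

-2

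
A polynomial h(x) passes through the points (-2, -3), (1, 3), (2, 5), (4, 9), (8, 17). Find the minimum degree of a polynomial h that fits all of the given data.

Divided differences on the nodes -2, 1, 2, 4, 8:
  order 0: -3  3  5  9  17
  order 1: 2  2  2  2
  order 2: 0  0  0
  order 3: 0  0
  order 4: 0
The order-1 divided differences are all 2 (nonzero) and every higher order vanishes, so the data lies on a polynomial of degree exactly 1.

1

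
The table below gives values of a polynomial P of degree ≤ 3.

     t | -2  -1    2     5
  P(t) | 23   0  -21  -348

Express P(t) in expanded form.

Using the Lagrange interpolation formula with nodes -2, -1, 2, 5:
  L_0(t) = (t + 1)(t - 2)(t - 5) / -28
  L_1(t) = (t + 2)(t - 2)(t - 5) / 18
  L_2(t) = (t + 2)(t + 1)(t - 5) / -36
  L_3(t) = (t + 2)(t + 1)(t - 2) / 126
Then P(t) = 23·L_0(t) + 0·L_1(t) - 21·L_2(t) - 348·L_3(t).
Expanding and collecting terms gives P(t) = -3t^3 + t^2 + t - 3.
Check: P(2) = -21. ✓

P(t) = -3t^3 + t^2 + t - 3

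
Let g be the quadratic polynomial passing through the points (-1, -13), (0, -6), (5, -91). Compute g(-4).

-82

Write g(s) = as^2 + bs + c. Substituting each data point gives a linear system:
  a - b + c = -13
  c = -6
  25a + 5b + c = -91
Solving the system yields a = -4, b = 3, c = -6.
So g(s) = -4s^2 + 3s - 6.
Then g(-4) = -82.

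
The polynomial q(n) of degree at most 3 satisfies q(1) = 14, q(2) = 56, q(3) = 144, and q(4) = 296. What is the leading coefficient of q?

3

Write q(n) = an^3 + bn^2 + cn + d. Substituting each data point gives a linear system:
  a + b + c + d = 14
  8a + 4b + 2c + d = 56
  27a + 9b + 3c + d = 144
  64a + 16b + 4c + d = 296
Solving the system yields a = 3, b = 5, c = 6, d = 0.
So q(n) = 3n³ + 5n² + 6n.
The leading coefficient is 3.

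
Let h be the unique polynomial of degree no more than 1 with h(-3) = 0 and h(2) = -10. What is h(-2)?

Write h(s) = as + b. Substituting each data point gives a linear system:
  -3a + b = 0
  2a + b = -10
Solving the system yields a = -2, b = -6.
So h(s) = -2s - 6.
Then h(-2) = -2.

-2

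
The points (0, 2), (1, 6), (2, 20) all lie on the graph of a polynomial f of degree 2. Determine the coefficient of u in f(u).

Write f(u) = au^2 + bu + c. Substituting each data point gives a linear system:
  c = 2
  a + b + c = 6
  4a + 2b + c = 20
Solving the system yields a = 5, b = -1, c = 2.
So f(u) = 5u² - u + 2.
The coefficient of u is -1.

-1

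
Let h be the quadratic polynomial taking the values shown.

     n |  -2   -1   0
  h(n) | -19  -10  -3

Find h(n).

h(n) = -n^2 + 6n - 3

Using the Lagrange interpolation formula with nodes -2, -1, 0:
  L_0(n) = (n + 1)n / 2
  L_1(n) = (n + 2)n / -1
  L_2(n) = (n + 2)(n + 1) / 2
Then h(n) = -19·L_0(n) - 10·L_1(n) - 3·L_2(n).
Expanding and collecting terms gives h(n) = -n^2 + 6n - 3.
Check: h(0) = -3. ✓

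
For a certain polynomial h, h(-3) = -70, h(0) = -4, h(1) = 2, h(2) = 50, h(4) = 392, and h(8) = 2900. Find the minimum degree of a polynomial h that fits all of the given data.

Divided differences on the nodes -3, 0, 1, 2, 4, 8:
  order 0: -70  -4  2  50  392  2900
  order 1: 22  6  48  171  627
  order 2: -4  21  41  76
  order 3: 5  5  5
  order 4: 0  0
  order 5: 0
The order-3 divided differences are all 5 (nonzero) and every higher order vanishes, so the data lies on a polynomial of degree exactly 3.

3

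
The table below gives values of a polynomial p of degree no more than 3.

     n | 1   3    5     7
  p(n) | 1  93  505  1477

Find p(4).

244

Write p(n) = an^3 + bn^2 + cn + d. Substituting each data point gives a linear system:
  a + b + c + d = 1
  27a + 9b + 3c + d = 93
  125a + 25b + 5c + d = 505
  343a + 49b + 7c + d = 1477
Solving the system yields a = 5, b = -5, c = 1, d = 0.
So p(n) = 5n^3 - 5n^2 + n.
Then p(4) = 244.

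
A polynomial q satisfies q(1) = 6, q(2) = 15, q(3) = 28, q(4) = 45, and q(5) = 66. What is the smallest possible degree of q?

Forward differences of the values at x = 1, 2, 3, 4, 5:
  q  : 6  15  28  45  66
  Δ  : 9  13  17  21
  Δ^2: 4  4  4
  Δ^3: 0  0
  Δ^4: 0
The second differences are constant (4) and nonzero, while all higher differences vanish, so the minimal degree is 2.

2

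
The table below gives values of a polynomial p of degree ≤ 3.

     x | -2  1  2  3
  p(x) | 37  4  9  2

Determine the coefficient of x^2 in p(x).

Write p(x) = ax^3 + bx^2 + cx + d. Substituting each data point gives a linear system:
  -8a + 4b - 2c + d = 37
  a + b + c + d = 4
  8a + 4b + 2c + d = 9
  27a + 9b + 3c + d = 2
Solving the system yields a = -2, b = 6, c = 1, d = -1.
So p(x) = -2x^3 + 6x^2 + x - 1.
The coefficient of x^2 is 6.

6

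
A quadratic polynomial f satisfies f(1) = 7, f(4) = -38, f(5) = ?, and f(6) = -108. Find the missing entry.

The 3 known points determine the degree-2 polynomial uniquely.
Write f(u) = au^2 + bu + c. Substituting each data point gives a linear system:
  a + b + c = 7
  16a + 4b + c = -38
  36a + 6b + c = -108
Solving the system yields a = -4, b = 5, c = 6.
So f(u) = -4u^2 + 5u + 6.
Then f(5) = -69.

-69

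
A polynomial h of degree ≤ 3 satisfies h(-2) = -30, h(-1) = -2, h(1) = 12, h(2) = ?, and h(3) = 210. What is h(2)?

The 4 known points determine the degree-3 polynomial uniquely.
Write h(u) = au^3 + bu^2 + cu + d. Substituting each data point gives a linear system:
  -8a + 4b - 2c + d = -30
  -a + b - c + d = -2
  a + b + c + d = 12
  27a + 9b + 3c + d = 210
Solving the system yields a = 6, b = 5, c = 1, d = 0.
So h(u) = 6u³ + 5u² + u.
Then h(2) = 70.

70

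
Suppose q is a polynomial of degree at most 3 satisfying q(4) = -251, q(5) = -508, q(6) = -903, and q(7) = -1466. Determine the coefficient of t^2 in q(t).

6

Write q(t) = at^3 + bt^2 + ct + d. Substituting each data point gives a linear system:
  64a + 16b + 4c + d = -251
  125a + 25b + 5c + d = -508
  216a + 36b + 6c + d = -903
  343a + 49b + 7c + d = -1466
Solving the system yields a = -5, b = 6, c = -6, d = -3.
So q(t) = -5t^3 + 6t^2 - 6t - 3.
The coefficient of t^2 is 6.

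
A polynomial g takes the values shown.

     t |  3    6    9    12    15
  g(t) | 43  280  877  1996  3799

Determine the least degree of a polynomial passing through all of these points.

Forward differences of the values at t = 3, 6, 9, 12, 15:
  g  : 43  280  877  1996  3799
  Δ  : 237  597  1119  1803
  Δ^2: 360  522  684
  Δ^3: 162  162
  Δ^4: 0
The third differences are constant (162) and nonzero, while all higher differences vanish, so the minimal degree is 3.

3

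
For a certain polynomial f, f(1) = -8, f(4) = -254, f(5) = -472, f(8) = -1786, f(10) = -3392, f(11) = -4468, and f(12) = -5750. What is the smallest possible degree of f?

3

Divided differences on the nodes 1, 4, 5, 8, 10, 11, 12:
  order 0: -8  -254  -472  -1786  -3392  -4468  -5750
  order 1: -82  -218  -438  -803  -1076  -1282
  order 2: -34  -55  -73  -91  -103
  order 3: -3  -3  -3  -3
  order 4: 0  0  0
  order 5: 0  0
  order 6: 0
The order-3 divided differences are all -3 (nonzero) and every higher order vanishes, so the data lies on a polynomial of degree exactly 3.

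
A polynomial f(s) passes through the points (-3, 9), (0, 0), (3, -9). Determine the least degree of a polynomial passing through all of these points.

1

Forward differences of the values at s = -3, 0, 3:
  f  : 9  0  -9
  Δ  : -9  -9
  Δ^2: 0
The first differences are constant (-9) and nonzero, while all higher differences vanish, so the minimal degree is 1.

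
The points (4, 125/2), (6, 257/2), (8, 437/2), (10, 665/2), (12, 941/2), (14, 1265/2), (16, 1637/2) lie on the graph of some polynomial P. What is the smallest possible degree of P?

2

Forward differences of the values at t = 4, 6, 8, 10, 12, 14, 16:
  P  : 125/2  257/2  437/2  665/2  941/2  1265/2  1637/2
  Δ  : 66  90  114  138  162  186
  Δ^2: 24  24  24  24  24
  Δ^3: 0  0  0  0
  Δ^4: 0  0  0
  Δ^5: 0  0
  Δ^6: 0
The second differences are constant (24) and nonzero, while all higher differences vanish, so the minimal degree is 2.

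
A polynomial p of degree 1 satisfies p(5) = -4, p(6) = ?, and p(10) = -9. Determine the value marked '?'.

-5

The 2 known points determine the degree-1 polynomial uniquely.
Write p(n) = an + b. Substituting each data point gives a linear system:
  5a + b = -4
  10a + b = -9
Solving the system yields a = -1, b = 1.
So p(n) = -n + 1.
Then p(6) = -5.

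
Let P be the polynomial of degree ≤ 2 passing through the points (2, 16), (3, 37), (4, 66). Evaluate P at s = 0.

Write P(s) = as^2 + bs + c. Substituting each data point gives a linear system:
  4a + 2b + c = 16
  9a + 3b + c = 37
  16a + 4b + c = 66
Solving the system yields a = 4, b = 1, c = -2.
So P(s) = 4s^2 + s - 2.
Then P(0) = -2.

-2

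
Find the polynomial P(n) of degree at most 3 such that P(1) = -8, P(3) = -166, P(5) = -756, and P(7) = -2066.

Write P(n) = an^3 + bn^2 + cn + d. Substituting each data point gives a linear system:
  a + b + c + d = -8
  27a + 9b + 3c + d = -166
  125a + 25b + 5c + d = -756
  343a + 49b + 7c + d = -2066
Solving the system yields a = -6, b = 0, c = -1, d = -1.
So P(n) = -6n³ - n - 1.
Check: P(7) = -2066. ✓

P(n) = -6n^3 - n - 1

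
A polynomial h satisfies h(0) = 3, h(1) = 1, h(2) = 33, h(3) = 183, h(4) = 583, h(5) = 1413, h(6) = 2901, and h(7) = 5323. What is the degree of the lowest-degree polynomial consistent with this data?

4

Forward differences of the values at s = 0, 1, 2, 3, 4, 5, 6, 7:
  h  : 3  1  33  183  583  1413  2901  5323
  Δ  : -2  32  150  400  830  1488  2422
  Δ^2: 34  118  250  430  658  934
  Δ^3: 84  132  180  228  276
  Δ^4: 48  48  48  48
  Δ^5: 0  0  0
  Δ^6: 0  0
  Δ^7: 0
The fourth differences are constant (48) and nonzero, while all higher differences vanish, so the minimal degree is 4.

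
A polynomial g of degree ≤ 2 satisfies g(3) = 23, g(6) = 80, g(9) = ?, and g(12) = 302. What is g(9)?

173

The 3 known points determine the degree-2 polynomial uniquely.
Write g(t) = at^2 + bt + c. Substituting each data point gives a linear system:
  9a + 3b + c = 23
  36a + 6b + c = 80
  144a + 12b + c = 302
Solving the system yields a = 2, b = 1, c = 2.
So g(t) = 2t^2 + t + 2.
Then g(9) = 173.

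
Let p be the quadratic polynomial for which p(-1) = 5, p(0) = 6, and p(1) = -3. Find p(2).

Forward differences of the values at t = -1, 0, 1:
  p  : 5  6  -3
  Δ  : 1  -9
  Δ^2: -10
The second differences are constant, confirming degree 2.
Interpolating (Newton forward form) and evaluating at t = 2 gives p(2) = -22.

-22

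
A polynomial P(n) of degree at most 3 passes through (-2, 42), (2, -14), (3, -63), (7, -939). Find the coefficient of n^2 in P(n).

Write P(n) = an^3 + bn^2 + cn + d. Substituting each data point gives a linear system:
  -8a + 4b - 2c + d = 42
  8a + 4b + 2c + d = -14
  27a + 9b + 3c + d = -63
  343a + 49b + 7c + d = -939
Solving the system yields a = -3, b = 2, c = -2, d = 6.
So P(n) = -3n³ + 2n² - 2n + 6.
The coefficient of n^2 is 2.

2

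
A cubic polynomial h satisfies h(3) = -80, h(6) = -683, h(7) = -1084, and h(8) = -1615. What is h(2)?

Using the Lagrange interpolation formula with nodes 3, 6, 7, 8:
  L_0(x) = (x - 6)(x - 7)(x - 8) / -60
  L_1(x) = (x - 3)(x - 7)(x - 8) / 6
  L_2(x) = (x - 3)(x - 6)(x - 8) / -4
  L_3(x) = (x - 3)(x - 6)(x - 7) / 10
Then h(x) = -80·L_0(x) - 683·L_1(x) - 1084·L_2(x) - 1615·L_3(x).
Expanding and collecting terms gives h(x) = -3x^3 - 2x^2 + 6x + 1.
Evaluating at x = 2: h(2) = -19.

-19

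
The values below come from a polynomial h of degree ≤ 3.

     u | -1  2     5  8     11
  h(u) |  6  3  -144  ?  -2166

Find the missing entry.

-759

The 4 known points determine the degree-3 polynomial uniquely.
Write h(u) = au^3 + bu^2 + cu + d. Substituting each data point gives a linear system:
  -a + b - c + d = 6
  8a + 4b + 2c + d = 3
  125a + 25b + 5c + d = -144
  1331a + 121b + 11c + d = -2166
Solving the system yields a = -2, b = 4, c = 1, d = 1.
So h(u) = -2u³ + 4u² + u + 1.
Then h(8) = -759.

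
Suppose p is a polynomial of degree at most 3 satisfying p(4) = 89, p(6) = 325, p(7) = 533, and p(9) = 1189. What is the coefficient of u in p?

Write p(u) = au^3 + bu^2 + cu + d. Substituting each data point gives a linear system:
  64a + 16b + 4c + d = 89
  216a + 36b + 6c + d = 325
  343a + 49b + 7c + d = 533
  729a + 81b + 9c + d = 1189
Solving the system yields a = 2, b = -4, c = 6, d = 1.
So p(u) = 2u³ - 4u² + 6u + 1.
The coefficient of u is 6.

6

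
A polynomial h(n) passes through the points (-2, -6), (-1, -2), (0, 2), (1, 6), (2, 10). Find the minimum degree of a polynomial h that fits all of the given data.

1

Forward differences of the values at n = -2, -1, 0, 1, 2:
  h  : -6  -2  2  6  10
  Δ  : 4  4  4  4
  Δ^2: 0  0  0
  Δ^3: 0  0
  Δ^4: 0
The first differences are constant (4) and nonzero, while all higher differences vanish, so the minimal degree is 1.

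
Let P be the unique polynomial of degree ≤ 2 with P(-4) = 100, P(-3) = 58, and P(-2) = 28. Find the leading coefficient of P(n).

6

Write P(n) = an^2 + bn + c. Substituting each data point gives a linear system:
  16a - 4b + c = 100
  9a - 3b + c = 58
  4a - 2b + c = 28
Solving the system yields a = 6, b = 0, c = 4.
So P(n) = 6n² + 4.
The leading coefficient is 6.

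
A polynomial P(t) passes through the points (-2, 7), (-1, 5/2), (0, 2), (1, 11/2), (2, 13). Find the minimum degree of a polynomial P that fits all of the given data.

Forward differences of the values at t = -2, -1, 0, 1, 2:
  P  : 7  5/2  2  11/2  13
  Δ  : -9/2  -1/2  7/2  15/2
  Δ^2: 4  4  4
  Δ^3: 0  0
  Δ^4: 0
The second differences are constant (4) and nonzero, while all higher differences vanish, so the minimal degree is 2.

2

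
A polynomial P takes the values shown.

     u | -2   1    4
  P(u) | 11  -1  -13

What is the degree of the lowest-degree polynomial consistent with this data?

1

Forward differences of the values at u = -2, 1, 4:
  P  : 11  -1  -13
  Δ  : -12  -12
  Δ^2: 0
The first differences are constant (-12) and nonzero, while all higher differences vanish, so the minimal degree is 1.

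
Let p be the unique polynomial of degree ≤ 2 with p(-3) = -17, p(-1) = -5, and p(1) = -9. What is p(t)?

Write p(t) = at^2 + bt + c. Substituting each data point gives a linear system:
  9a - 3b + c = -17
  a - b + c = -5
  a + b + c = -9
Solving the system yields a = -2, b = -2, c = -5.
So p(t) = -2t² - 2t - 5.
Check: p(-1) = -5. ✓

p(t) = -2t^2 - 2t - 5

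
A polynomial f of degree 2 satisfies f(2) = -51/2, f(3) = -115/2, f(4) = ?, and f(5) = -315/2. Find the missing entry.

On equispaced nodes a degree-2 polynomial has vanishing third forward difference, so
  - f(2) + 3·f(3) - 3·f(4) + f(5) = 0.
Substituting the known values and solving for f(4):
  -3·f(4) = 609/2
  f(4) = -203/2.

-203/2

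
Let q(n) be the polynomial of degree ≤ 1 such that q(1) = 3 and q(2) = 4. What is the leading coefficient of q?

Write q(n) = an + b. Substituting each data point gives a linear system:
  a + b = 3
  2a + b = 4
Solving the system yields a = 1, b = 2.
So q(n) = n + 2.
The leading coefficient is 1.

1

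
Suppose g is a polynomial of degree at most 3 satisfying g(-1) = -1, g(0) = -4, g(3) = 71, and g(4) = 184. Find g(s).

g(s) = 3s^3 + s^2 - 5s - 4

Write g(s) = as^3 + bs^2 + cs + d. Substituting each data point gives a linear system:
  -a + b - c + d = -1
  d = -4
  27a + 9b + 3c + d = 71
  64a + 16b + 4c + d = 184
Solving the system yields a = 3, b = 1, c = -5, d = -4.
So g(s) = 3s³ + s² - 5s - 4.
Check: g(3) = 71. ✓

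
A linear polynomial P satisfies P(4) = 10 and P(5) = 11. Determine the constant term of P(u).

6

Write P(u) = au + b. Substituting each data point gives a linear system:
  4a + b = 10
  5a + b = 11
Solving the system yields a = 1, b = 6.
So P(u) = u + 6.
The constant term is 6.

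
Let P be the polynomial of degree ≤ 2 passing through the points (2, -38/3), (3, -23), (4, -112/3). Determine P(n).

Write P(n) = an^2 + bn + c. Substituting each data point gives a linear system:
  4a + 2b + c = -38/3
  9a + 3b + c = -23
  16a + 4b + c = -112/3
Solving the system yields a = -2, b = -1/3, c = -4.
So P(n) = -2n^2 - (1/3)n - 4.
Check: P(4) = -112/3. ✓

P(n) = -2n^2 - (1/3)n - 4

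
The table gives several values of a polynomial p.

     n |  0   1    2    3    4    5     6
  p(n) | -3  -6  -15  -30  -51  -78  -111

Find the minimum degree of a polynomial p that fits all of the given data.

Forward differences of the values at n = 0, 1, 2, 3, 4, 5, 6:
  p  : -3  -6  -15  -30  -51  -78  -111
  Δ  : -3  -9  -15  -21  -27  -33
  Δ^2: -6  -6  -6  -6  -6
  Δ^3: 0  0  0  0
  Δ^4: 0  0  0
  Δ^5: 0  0
  Δ^6: 0
The second differences are constant (-6) and nonzero, while all higher differences vanish, so the minimal degree is 2.

2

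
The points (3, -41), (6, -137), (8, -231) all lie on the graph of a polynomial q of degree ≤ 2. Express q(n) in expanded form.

q(n) = -3n^2 - 5n + 1

Write q(n) = an^2 + bn + c. Substituting each data point gives a linear system:
  9a + 3b + c = -41
  36a + 6b + c = -137
  64a + 8b + c = -231
Solving the system yields a = -3, b = -5, c = 1.
So q(n) = -3n^2 - 5n + 1.
Check: q(3) = -41. ✓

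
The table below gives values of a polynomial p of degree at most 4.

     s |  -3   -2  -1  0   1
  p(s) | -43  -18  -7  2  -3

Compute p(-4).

Write p(s) = as^4 + bs^3 + cs^2 + ds + e. Substituting each data point gives a linear system:
  81a - 27b + 9c - 3d + e = -43
  16a - 8b + 4c - 2d + e = -18
  a - b + c - d + e = -7
  e = 2
  a + b + c + d + e = -3
Solving the system yields a = -1, b = -4, c = -6, d = 6, e = 2.
So p(s) = -s^4 - 4s^3 - 6s^2 + 6s + 2.
Then p(-4) = -118.

-118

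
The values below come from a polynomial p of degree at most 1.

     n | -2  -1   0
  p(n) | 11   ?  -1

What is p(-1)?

5

On equispaced nodes a degree-1 polynomial has vanishing second forward difference, so
  p(-2) - 2·p(-1) + p(0) = 0.
Substituting the known values and solving for p(-1):
  -2·p(-1) = -10
  p(-1) = 5.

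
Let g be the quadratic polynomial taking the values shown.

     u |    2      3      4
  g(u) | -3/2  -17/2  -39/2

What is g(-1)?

Write g(u) = au^2 + bu + c. Substituting each data point gives a linear system:
  4a + 2b + c = -3/2
  9a + 3b + c = -17/2
  16a + 4b + c = -39/2
Solving the system yields a = -2, b = 3, c = 1/2.
So g(u) = -2u^2 + 3u + 1/2.
Then g(-1) = -9/2.

-9/2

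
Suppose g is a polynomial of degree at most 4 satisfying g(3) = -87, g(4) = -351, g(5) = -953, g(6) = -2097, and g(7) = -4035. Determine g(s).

Using the Lagrange interpolation formula with nodes 3, 4, 5, 6, 7:
  L_0(s) = (s - 4)(s - 5)(s - 6)(s - 7) / 24
  L_1(s) = (s - 3)(s - 5)(s - 6)(s - 7) / -6
  L_2(s) = (s - 3)(s - 4)(s - 6)(s - 7) / 4
  L_3(s) = (s - 3)(s - 4)(s - 5)(s - 7) / -6
  L_4(s) = (s - 3)(s - 4)(s - 5)(s - 6) / 24
Then g(s) = -87·L_0(s) - 351·L_1(s) - 953·L_2(s) - 2097·L_3(s) - 4035·L_4(s).
Expanding and collecting terms gives g(s) = -2s⁴ + 2s³ + s² + 5s - 3.
Check: g(3) = -87. ✓

g(s) = -2s^4 + 2s^3 + s^2 + 5s - 3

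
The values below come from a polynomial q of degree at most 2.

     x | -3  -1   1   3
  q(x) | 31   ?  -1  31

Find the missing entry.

-1

The 3 known points determine the degree-2 polynomial uniquely.
Write q(x) = ax^2 + bx + c. Substituting each data point gives a linear system:
  9a - 3b + c = 31
  a + b + c = -1
  9a + 3b + c = 31
Solving the system yields a = 4, b = 0, c = -5.
So q(x) = 4x² - 5.
Then q(-1) = -1.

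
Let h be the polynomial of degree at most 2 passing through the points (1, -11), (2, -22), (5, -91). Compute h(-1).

-7

Write h(t) = at^2 + bt + c. Substituting each data point gives a linear system:
  a + b + c = -11
  4a + 2b + c = -22
  25a + 5b + c = -91
Solving the system yields a = -3, b = -2, c = -6.
So h(t) = -3t² - 2t - 6.
Then h(-1) = -7.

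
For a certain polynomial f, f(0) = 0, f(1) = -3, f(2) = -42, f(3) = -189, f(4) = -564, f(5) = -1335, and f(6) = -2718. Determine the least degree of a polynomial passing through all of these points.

Forward differences of the values at x = 0, 1, 2, 3, 4, 5, 6:
  f  : 0  -3  -42  -189  -564  -1335  -2718
  Δ  : -3  -39  -147  -375  -771  -1383
  Δ^2: -36  -108  -228  -396  -612
  Δ^3: -72  -120  -168  -216
  Δ^4: -48  -48  -48
  Δ^5: 0  0
  Δ^6: 0
The fourth differences are constant (-48) and nonzero, while all higher differences vanish, so the minimal degree is 4.

4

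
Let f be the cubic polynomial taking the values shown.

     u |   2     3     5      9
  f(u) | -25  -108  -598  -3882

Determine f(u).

Write f(u) = au^3 + bu^2 + cu + d. Substituting each data point gives a linear system:
  8a + 4b + 2c + d = -25
  27a + 9b + 3c + d = -108
  125a + 25b + 5c + d = -598
  729a + 81b + 9c + d = -3882
Solving the system yields a = -6, b = 6, c = 1, d = -3.
So f(u) = -6u³ + 6u² + u - 3.
Check: f(2) = -25. ✓

f(u) = -6u^3 + 6u^2 + u - 3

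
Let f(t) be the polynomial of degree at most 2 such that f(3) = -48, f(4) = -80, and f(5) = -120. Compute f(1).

-8

Using the Lagrange interpolation formula with nodes 3, 4, 5:
  L_0(t) = (t - 4)(t - 5) / 2
  L_1(t) = (t - 3)(t - 5) / -1
  L_2(t) = (t - 3)(t - 4) / 2
Then f(t) = -48·L_0(t) - 80·L_1(t) - 120·L_2(t).
Expanding and collecting terms gives f(t) = -4t^2 - 4t.
Evaluating at t = 1: f(1) = -8.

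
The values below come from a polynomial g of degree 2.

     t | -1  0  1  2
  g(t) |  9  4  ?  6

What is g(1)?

On equispaced nodes a degree-2 polynomial has vanishing third forward difference, so
  - g(-1) + 3·g(0) - 3·g(1) + g(2) = 0.
Substituting the known values and solving for g(1):
  -3·g(1) = -9
  g(1) = 3.

3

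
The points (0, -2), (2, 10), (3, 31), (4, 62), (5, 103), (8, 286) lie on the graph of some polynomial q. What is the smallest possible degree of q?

2

Divided differences on the nodes 0, 2, 3, 4, 5, 8:
  order 0: -2  10  31  62  103  286
  order 1: 6  21  31  41  61
  order 2: 5  5  5  5
  order 3: 0  0  0
  order 4: 0  0
  order 5: 0
The order-2 divided differences are all 5 (nonzero) and every higher order vanishes, so the data lies on a polynomial of degree exactly 2.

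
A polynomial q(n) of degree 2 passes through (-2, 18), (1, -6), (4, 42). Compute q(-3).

Using the Lagrange interpolation formula with nodes -2, 1, 4:
  L_0(n) = (n - 1)(n - 4) / 18
  L_1(n) = (n + 2)(n - 4) / -9
  L_2(n) = (n + 2)(n - 1) / 18
Then q(n) = 18·L_0(n) - 6·L_1(n) + 42·L_2(n).
Expanding and collecting terms gives q(n) = 4n² - 4n - 6.
Evaluating at n = -3: q(-3) = 42.

42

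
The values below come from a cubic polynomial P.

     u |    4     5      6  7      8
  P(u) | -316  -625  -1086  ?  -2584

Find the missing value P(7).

-1729

On equispaced nodes a degree-3 polynomial has vanishing fourth forward difference, so
  P(4) - 4·P(5) + 6·P(6) - 4·P(7) + P(8) = 0.
Substituting the known values and solving for P(7):
  -4·P(7) = 6916
  P(7) = -1729.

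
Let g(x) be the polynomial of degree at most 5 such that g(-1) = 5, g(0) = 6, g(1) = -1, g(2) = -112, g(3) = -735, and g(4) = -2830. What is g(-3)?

Forward differences of the values at x = -1, 0, 1, 2, 3, 4:
  g  : 5  6  -1  -112  -735  -2830
  Δ  : 1  -7  -111  -623  -2095
  Δ^2: -8  -104  -512  -1472
  Δ^3: -96  -408  -960
  Δ^4: -312  -552
  Δ^5: -240
The fifth differences are constant, confirming degree 5.
Interpolating (Newton forward form) and evaluating at x = -3 gives g(-3) = 243.

243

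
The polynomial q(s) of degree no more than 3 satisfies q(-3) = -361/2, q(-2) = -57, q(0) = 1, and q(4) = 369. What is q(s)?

q(s) = 6s^3 - (3/2)s^2 + 2s + 1

Write q(s) = as^3 + bs^2 + cs + d. Substituting each data point gives a linear system:
  -27a + 9b - 3c + d = -361/2
  -8a + 4b - 2c + d = -57
  d = 1
  64a + 16b + 4c + d = 369
Solving the system yields a = 6, b = -3/2, c = 2, d = 1.
So q(s) = 6s^3 - (3/2)s^2 + 2s + 1.
Check: q(-3) = -361/2. ✓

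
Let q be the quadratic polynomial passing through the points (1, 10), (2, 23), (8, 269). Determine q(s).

Write q(s) = as^2 + bs + c. Substituting each data point gives a linear system:
  a + b + c = 10
  4a + 2b + c = 23
  64a + 8b + c = 269
Solving the system yields a = 4, b = 1, c = 5.
So q(s) = 4s² + s + 5.
Check: q(2) = 23. ✓

q(s) = 4s^2 + s + 5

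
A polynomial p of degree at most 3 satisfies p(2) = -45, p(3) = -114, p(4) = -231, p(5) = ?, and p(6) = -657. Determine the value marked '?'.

The 4 known points determine the degree-3 polynomial uniquely.
Write p(t) = at^3 + bt^2 + ct + d. Substituting each data point gives a linear system:
  8a + 4b + 2c + d = -45
  27a + 9b + 3c + d = -114
  64a + 16b + 4c + d = -231
  216a + 36b + 6c + d = -657
Solving the system yields a = -2, b = -6, c = -1, d = -3.
So p(t) = -2t^3 - 6t^2 - t - 3.
Then p(5) = -408.

-408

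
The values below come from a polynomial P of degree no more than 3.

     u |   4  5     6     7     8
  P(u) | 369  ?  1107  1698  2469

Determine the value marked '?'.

672

On equispaced nodes a degree-3 polynomial has vanishing fourth forward difference, so
  P(4) - 4·P(5) + 6·P(6) - 4·P(7) + P(8) = 0.
Substituting the known values and solving for P(5):
  -4·P(5) = -2688
  P(5) = 672.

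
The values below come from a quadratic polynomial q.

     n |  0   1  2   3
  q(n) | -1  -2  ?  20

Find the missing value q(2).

5

On equispaced nodes a degree-2 polynomial has vanishing third forward difference, so
  - q(0) + 3·q(1) - 3·q(2) + q(3) = 0.
Substituting the known values and solving for q(2):
  -3·q(2) = -15
  q(2) = 5.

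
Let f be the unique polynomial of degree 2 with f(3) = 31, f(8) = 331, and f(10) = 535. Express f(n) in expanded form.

f(n) = 6n^2 - 6n - 5

Write f(n) = an^2 + bn + c. Substituting each data point gives a linear system:
  9a + 3b + c = 31
  64a + 8b + c = 331
  100a + 10b + c = 535
Solving the system yields a = 6, b = -6, c = -5.
So f(n) = 6n² - 6n - 5.
Check: f(10) = 535. ✓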